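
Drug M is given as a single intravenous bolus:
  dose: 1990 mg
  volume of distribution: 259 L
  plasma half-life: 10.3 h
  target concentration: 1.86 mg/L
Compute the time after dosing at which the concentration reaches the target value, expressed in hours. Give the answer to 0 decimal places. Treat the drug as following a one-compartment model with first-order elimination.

C₀ = Dose / Vd = 1990 / 259 = 7.683 mg/L
k = ln2 / t½ = 0.693147 / 10.3 = 0.06730 h⁻¹
t = ln(C₀ / C) / k = ln(7.683 / 1.86) / 0.06730
  = ln(4.131) / 0.06730 = 1.419 / 0.06730 = 21.08 h

21 h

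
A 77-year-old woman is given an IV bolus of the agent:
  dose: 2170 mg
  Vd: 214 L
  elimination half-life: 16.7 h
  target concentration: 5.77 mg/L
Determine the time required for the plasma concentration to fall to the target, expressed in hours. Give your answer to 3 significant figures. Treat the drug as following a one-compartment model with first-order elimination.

C₀ = Dose / Vd = 2170 / 214 = 10.14 mg/L
k = ln2 / t½ = 0.693147 / 16.7 = 0.04151 h⁻¹
t = ln(C₀ / C) / k = ln(10.14 / 5.77) / 0.04151
  = ln(1.757) / 0.04151 = 0.5636 / 0.04151 = 13.58 h

13.6 h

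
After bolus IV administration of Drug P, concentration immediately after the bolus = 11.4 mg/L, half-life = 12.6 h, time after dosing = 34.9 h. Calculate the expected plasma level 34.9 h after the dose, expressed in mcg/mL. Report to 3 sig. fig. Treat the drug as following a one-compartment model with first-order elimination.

k = ln2 / t½ = 0.693147 / 12.6 = 0.05501 h⁻¹
C = C₀ · e^(−k·t) = 11.40 × e^(−0.05501 × 34.9)
  = 11.40 × 0.1466 = 1.671 mg/L
(1.671 mg/L = 1.671 mcg/mL)

1.67 mcg/mL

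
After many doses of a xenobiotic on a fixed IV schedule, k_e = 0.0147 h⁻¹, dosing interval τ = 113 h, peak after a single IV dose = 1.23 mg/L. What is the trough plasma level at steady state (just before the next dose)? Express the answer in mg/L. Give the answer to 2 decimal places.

e^(−kτ) = e^(−0.01470 × 113) = 0.1899
Accumulation ratio R = 1 / (1 − e^(−kτ)) = 1 / (1 − 0.1899) = 1.234
Steady-state trough = C₀ × R × e^(−kτ) = 1.23 × 1.234 × 0.1899 = 0.2882 mg/L

0.29 mg/L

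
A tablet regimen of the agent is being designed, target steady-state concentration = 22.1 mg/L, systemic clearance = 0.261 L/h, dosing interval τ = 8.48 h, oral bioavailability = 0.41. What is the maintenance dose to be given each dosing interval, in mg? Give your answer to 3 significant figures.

At steady state, F × (Dose/τ) = Css × CL.
Dose = Css × CL × τ / F = 22.1 × 0.2610 × 8.48 / 0.41 = 119.3 mg

119 mg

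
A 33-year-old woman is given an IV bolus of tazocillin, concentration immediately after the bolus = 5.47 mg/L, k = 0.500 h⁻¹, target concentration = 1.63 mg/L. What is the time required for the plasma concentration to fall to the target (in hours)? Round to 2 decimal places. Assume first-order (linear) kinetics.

2.42 h

t = ln(C₀ / C) / k = ln(5.470 / 1.63) / 0.5000
  = ln(3.356) / 0.5000 = 1.211 / 0.5000 = 2.422 h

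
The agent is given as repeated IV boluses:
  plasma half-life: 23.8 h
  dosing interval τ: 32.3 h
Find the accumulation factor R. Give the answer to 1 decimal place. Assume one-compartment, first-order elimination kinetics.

k = ln2 / t½ = 0.693147 / 23.8 = 0.02912 h⁻¹
e^(−kτ) = e^(−0.02912 × 32.3) = 0.3904
Accumulation ratio R = 1 / (1 − e^(−kτ)) = 1 / (1 − 0.3904) = 1.640

1.6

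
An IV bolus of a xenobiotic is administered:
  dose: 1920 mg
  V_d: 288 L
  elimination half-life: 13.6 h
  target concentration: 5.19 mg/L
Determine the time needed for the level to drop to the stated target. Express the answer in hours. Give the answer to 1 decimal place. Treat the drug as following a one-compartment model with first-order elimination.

4.9 h

C₀ = Dose / Vd = 1920 / 288 = 6.667 mg/L
k = ln2 / t½ = 0.693147 / 13.6 = 0.05097 h⁻¹
t = ln(C₀ / C) / k = ln(6.667 / 5.19) / 0.05097
  = ln(1.285) / 0.05097 = 0.2508 / 0.05097 = 4.921 h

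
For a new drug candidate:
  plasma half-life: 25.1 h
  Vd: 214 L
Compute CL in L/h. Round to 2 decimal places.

k = ln2 / t½ = 0.693147 / 25.1 = 0.02762 h⁻¹
CL = k × Vd = 0.02762 × 214 = 5.911 L/h

5.91 L/h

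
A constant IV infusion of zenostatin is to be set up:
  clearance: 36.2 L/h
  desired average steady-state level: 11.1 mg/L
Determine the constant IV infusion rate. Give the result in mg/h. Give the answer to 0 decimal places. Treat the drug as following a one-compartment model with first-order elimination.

402 mg/h

At steady state, infusion rate R₀ = Css × CL = 11.1 × 36.20 = 401.8 mg/h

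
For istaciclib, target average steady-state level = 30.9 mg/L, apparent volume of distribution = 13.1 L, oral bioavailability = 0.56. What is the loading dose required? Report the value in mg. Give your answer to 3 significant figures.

723 mg

LD = Css × Vd / F = 30.9 × 13.1 / 0.56 = 722.8 mg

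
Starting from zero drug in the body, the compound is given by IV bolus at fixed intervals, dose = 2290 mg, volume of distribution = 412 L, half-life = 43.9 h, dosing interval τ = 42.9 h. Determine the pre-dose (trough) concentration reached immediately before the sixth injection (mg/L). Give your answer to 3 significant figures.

C₀ per dose = Dose / Vd = 2290 / 412 = 5.558 mg/L
k = ln2 / t½ = 0.693147 / 43.9 = 0.01579 h⁻¹
Fraction remaining after one interval: r = e^(−kτ) = e^(−0.01579 × 42.9) = 0.5079
Before dose 6, 5 doses have been given (aged 1τ, 2τ, 3τ, 4τ, 5τ).
C_trough = C₀ × (r + r² + … + r^5) = C₀ × r(1−r^5)/(1−r)
        = 5.558 × 0.5079 × (1 − 0.03380) / (1 − 0.5079) = 5.543 mg/L

5.54 mg/L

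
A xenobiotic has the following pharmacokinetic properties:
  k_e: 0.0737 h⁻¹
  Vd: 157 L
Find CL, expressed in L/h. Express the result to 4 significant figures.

11.57 L/h

CL = k × Vd = 0.0737 × 157 = 11.57 L/h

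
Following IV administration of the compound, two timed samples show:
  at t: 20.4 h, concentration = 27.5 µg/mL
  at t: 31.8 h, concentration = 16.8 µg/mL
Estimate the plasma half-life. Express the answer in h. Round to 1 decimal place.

k = ln(C₁/C₂) / (t₂ − t₁) = ln(27.5/16.8) / (31.8 − 20.4)
  = 0.4928 / 11.40 = 0.04323 h⁻¹
t½ = ln2 / k = 0.693147 / 0.04323 = 16.03 h

16.0 h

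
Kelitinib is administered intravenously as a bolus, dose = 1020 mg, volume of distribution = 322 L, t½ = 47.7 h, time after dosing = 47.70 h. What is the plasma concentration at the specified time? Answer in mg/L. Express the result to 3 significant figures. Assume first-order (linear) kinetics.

1.58 mg/L

C₀ = Dose / Vd = 1020 / 322 = 3.168 mg/L
k = ln2 / t½ = 0.693147 / 47.7 = 0.01453 h⁻¹
t / t½ = 47.70 / 47.7 = 1 half-lives
C = C₀ × (1/2)^1 = 3.168 × 0.5000 = 1.584 mg/L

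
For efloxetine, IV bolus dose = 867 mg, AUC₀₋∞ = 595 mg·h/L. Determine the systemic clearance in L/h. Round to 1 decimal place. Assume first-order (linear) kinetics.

1.5 L/h

CL = Dose / AUC = 867 / 595 = 1.457 L/h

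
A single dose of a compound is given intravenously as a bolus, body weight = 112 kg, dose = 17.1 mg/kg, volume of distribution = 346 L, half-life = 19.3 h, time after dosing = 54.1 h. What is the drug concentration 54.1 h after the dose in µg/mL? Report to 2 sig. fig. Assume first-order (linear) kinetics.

0.79 µg/mL

Total dose = 17.1 × 112 = 1915 mg
C₀ = Dose / Vd = 1915 / 346 = 5.535 mg/L
k = ln2 / t½ = 0.693147 / 19.3 = 0.03591 h⁻¹
C = C₀ · e^(−k·t) = 5.535 × e^(−0.03591 × 54.1)
  = 5.535 × 0.1433 = 0.7932 mg/L
(0.7932 mg/L = 0.7932 µg/mL)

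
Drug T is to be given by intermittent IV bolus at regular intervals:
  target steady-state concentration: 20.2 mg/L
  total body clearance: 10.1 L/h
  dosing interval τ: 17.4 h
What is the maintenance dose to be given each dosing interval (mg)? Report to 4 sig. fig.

3550 mg

At steady state, Dose/τ = Css × CL.
Dose = Css × CL × τ = 20.2 × 10.10 × 17.4 = 3550 mg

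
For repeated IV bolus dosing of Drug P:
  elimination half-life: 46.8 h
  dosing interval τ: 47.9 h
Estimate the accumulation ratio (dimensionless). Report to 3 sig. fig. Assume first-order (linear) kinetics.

k = ln2 / t½ = 0.693147 / 46.8 = 0.01481 h⁻¹
e^(−kτ) = e^(−0.01481 × 47.9) = 0.4919
Accumulation ratio R = 1 / (1 − e^(−kτ)) = 1 / (1 − 0.4919) = 1.968

1.97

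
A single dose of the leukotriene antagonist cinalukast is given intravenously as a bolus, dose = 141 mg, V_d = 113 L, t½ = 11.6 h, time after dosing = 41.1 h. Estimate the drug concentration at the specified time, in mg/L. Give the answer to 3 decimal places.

0.107 mg/L

C₀ = Dose / Vd = 141.0 / 113 = 1.248 mg/L
k = ln2 / t½ = 0.693147 / 11.6 = 0.05975 h⁻¹
C = C₀ · e^(−k·t) = 1.248 × e^(−0.05975 × 41.1)
  = 1.248 × 0.08580 = 0.1071 mg/L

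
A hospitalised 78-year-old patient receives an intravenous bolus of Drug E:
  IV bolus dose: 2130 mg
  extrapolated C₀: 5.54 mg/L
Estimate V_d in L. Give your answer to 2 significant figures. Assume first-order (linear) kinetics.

380 L

Vd = Dose / C₀ = 2130 / 5.54 = 384.5 L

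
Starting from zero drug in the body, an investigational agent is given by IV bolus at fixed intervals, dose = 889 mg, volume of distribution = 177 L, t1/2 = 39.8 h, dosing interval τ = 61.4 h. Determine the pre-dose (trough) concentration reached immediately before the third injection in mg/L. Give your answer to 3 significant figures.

C₀ per dose = Dose / Vd = 889 / 177 = 5.023 mg/L
k = ln2 / t½ = 0.693147 / 39.8 = 0.01742 h⁻¹
Fraction remaining after one interval: r = e^(−kτ) = e^(−0.01742 × 61.4) = 0.3431
Before dose 3, 2 doses have been given (aged 1τ, 2τ).
C_trough = C₀ × (r + r²) = 5.023 × (0.3431 + 0.1177) = 2.315 mg/L

2.32 mg/L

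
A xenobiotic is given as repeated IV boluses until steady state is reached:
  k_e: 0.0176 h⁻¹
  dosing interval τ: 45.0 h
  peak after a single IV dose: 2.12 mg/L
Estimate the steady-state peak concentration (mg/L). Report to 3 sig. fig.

e^(−kτ) = e^(−0.01760 × 45.0) = 0.4529
Accumulation ratio R = 1 / (1 − e^(−kτ)) = 1 / (1 − 0.4529) = 1.828
Steady-state peak = C₀ × R = 2.12 × 1.828 = 3.875 mg/L

3.88 mg/L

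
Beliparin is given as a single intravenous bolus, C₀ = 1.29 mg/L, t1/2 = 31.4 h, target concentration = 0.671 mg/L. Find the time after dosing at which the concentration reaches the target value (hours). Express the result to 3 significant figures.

k = ln2 / t½ = 0.693147 / 31.4 = 0.02207 h⁻¹
t = ln(C₀ / C) / k = ln(1.290 / 0.671) / 0.02207
  = ln(1.923) / 0.02207 = 0.6539 / 0.02207 = 29.63 h

29.6 h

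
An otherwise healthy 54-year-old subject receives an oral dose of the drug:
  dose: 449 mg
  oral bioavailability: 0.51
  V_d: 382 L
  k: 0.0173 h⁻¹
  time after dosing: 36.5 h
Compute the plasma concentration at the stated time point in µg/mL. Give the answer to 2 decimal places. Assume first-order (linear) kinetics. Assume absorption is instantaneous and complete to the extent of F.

Amount reaching circulation = F × Dose = 0.51 × 449.0 = 229.0 mg
C₀ = F·Dose / Vd = 229.0 / 382 = 0.5995 mg/L
C = C₀ · e^(−k·t) = 0.5995 × e^(−0.01730 × 36.5)
  = 0.5995 × 0.5318 = 0.3188 mg/L
(0.3188 mg/L = 0.3188 µg/mL)

0.32 µg/mL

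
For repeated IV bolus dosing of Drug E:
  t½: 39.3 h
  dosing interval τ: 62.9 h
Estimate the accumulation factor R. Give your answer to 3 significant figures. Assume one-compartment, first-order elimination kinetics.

1.49

k = ln2 / t½ = 0.693147 / 39.3 = 0.01764 h⁻¹
e^(−kτ) = e^(−0.01764 × 62.9) = 0.3297
Accumulation ratio R = 1 / (1 − e^(−kτ)) = 1 / (1 − 0.3297) = 1.492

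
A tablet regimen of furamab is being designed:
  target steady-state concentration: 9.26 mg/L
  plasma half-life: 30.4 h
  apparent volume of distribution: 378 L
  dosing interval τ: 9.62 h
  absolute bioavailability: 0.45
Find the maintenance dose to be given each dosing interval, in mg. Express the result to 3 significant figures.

1710 mg

k = ln2 / t½ = 0.693147 / 30.4 = 0.02280 h⁻¹
CL = k × Vd = 0.02280 × 378 = 8.618 L/h
At steady state, F × (Dose/τ) = Css × CL.
Dose = Css × CL × τ / F = 9.26 × 8.618 × 9.62 / 0.45 = 1706 mg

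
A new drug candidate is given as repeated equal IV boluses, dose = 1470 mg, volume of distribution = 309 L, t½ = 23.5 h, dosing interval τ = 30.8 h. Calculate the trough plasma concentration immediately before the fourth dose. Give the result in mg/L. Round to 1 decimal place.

3.0 mg/L

C₀ per dose = Dose / Vd = 1470 / 309 = 4.757 mg/L
k = ln2 / t½ = 0.693147 / 23.5 = 0.02950 h⁻¹
Fraction remaining after one interval: r = e^(−kτ) = e^(−0.02950 × 30.8) = 0.4031
Before dose 4, 3 doses have been given (aged 1τ, 2τ, 3τ).
C_trough = C₀ × (r + r² + … + r^3) = C₀ × r(1−r^3)/(1−r)
        = 4.757 × 0.4031 × (1 − 0.06550) / (1 − 0.4031) = 3.002 mg/L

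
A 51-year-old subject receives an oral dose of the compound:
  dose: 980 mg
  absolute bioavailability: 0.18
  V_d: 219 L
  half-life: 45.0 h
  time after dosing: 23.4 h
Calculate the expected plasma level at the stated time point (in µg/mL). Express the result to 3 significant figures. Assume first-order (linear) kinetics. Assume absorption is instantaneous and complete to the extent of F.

Amount reaching circulation = F × Dose = 0.18 × 980.0 = 176.4 mg
C₀ = F·Dose / Vd = 176.4 / 219 = 0.8055 mg/L
k = ln2 / t½ = 0.693147 / 45.0 = 0.01540 h⁻¹
C = C₀ · e^(−k·t) = 0.8055 × e^(−0.01540 × 23.4)
  = 0.8055 × 0.6974 = 0.5618 mg/L
(0.5618 mg/L = 0.5618 µg/mL)

0.562 µg/mL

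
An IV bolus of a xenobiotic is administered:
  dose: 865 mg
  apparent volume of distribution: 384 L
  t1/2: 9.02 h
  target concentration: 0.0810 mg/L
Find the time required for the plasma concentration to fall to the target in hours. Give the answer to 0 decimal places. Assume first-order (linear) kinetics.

C₀ = Dose / Vd = 865.0 / 384 = 2.253 mg/L
k = ln2 / t½ = 0.693147 / 9.02 = 0.07685 h⁻¹
t = ln(C₀ / C) / k = ln(2.253 / 0.0810) / 0.07685
  = ln(27.81) / 0.07685 = 3.325 / 0.07685 = 43.27 h

43 h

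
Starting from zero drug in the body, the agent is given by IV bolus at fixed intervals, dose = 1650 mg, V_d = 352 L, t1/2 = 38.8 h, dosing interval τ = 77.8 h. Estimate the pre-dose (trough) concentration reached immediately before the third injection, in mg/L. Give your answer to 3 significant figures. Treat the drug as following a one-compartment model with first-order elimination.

1.46 mg/L

C₀ per dose = Dose / Vd = 1650 / 352 = 4.688 mg/L
k = ln2 / t½ = 0.693147 / 38.8 = 0.01786 h⁻¹
Fraction remaining after one interval: r = e^(−kτ) = e^(−0.01786 × 77.8) = 0.2492
Before dose 3, 2 doses have been given (aged 1τ, 2τ).
C_trough = C₀ × (r + r²) = 4.688 × (0.2492 + 0.06210) = 1.459 mg/L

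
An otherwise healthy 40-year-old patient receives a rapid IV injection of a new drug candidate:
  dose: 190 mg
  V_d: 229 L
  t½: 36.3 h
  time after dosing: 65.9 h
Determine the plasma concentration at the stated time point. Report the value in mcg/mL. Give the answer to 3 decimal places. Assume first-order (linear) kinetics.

C₀ = Dose / Vd = 190.0 / 229 = 0.8297 mg/L
k = ln2 / t½ = 0.693147 / 36.3 = 0.01909 h⁻¹
C = C₀ · e^(−k·t) = 0.8297 × e^(−0.01909 × 65.9)
  = 0.8297 × 0.2842 = 0.2358 mg/L
(0.2358 mg/L = 0.2358 mcg/mL)

0.236 mcg/mL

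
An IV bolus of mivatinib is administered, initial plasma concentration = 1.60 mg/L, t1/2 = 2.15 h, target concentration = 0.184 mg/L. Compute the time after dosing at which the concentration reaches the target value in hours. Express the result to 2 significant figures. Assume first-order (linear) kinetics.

k = ln2 / t½ = 0.693147 / 2.15 = 0.3224 h⁻¹
t = ln(C₀ / C) / k = ln(1.600 / 0.184) / 0.3224
  = ln(8.696) / 0.3224 = 2.163 / 0.3224 = 6.709 h

6.7 h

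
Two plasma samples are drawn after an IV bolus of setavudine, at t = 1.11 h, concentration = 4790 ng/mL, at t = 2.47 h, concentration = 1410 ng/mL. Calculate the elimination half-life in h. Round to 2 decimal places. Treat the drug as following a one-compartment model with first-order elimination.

0.77 h

k = ln(C₁/C₂) / (t₂ − t₁) = ln(4790/1410) / (2.47 − 1.11)
  = 1.223 / 1.360 = 0.8993 h⁻¹
t½ = ln2 / k = 0.693147 / 0.8993 = 0.7708 h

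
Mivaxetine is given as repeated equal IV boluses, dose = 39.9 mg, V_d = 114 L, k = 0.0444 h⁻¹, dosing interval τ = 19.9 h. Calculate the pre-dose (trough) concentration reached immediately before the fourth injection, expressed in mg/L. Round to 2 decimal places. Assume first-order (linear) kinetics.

0.23 mg/L

C₀ per dose = Dose / Vd = 39.9 / 114 = 0.3500 mg/L
Fraction remaining after one interval: r = e^(−kτ) = e^(−0.04440 × 19.9) = 0.4133
Before dose 4, 3 doses have been given (aged 1τ, 2τ, 3τ).
C_trough = C₀ × (r + r² + … + r^3) = C₀ × r(1−r^3)/(1−r)
        = 0.3500 × 0.4133 × (1 − 0.07060) / (1 − 0.4133) = 0.2292 mg/L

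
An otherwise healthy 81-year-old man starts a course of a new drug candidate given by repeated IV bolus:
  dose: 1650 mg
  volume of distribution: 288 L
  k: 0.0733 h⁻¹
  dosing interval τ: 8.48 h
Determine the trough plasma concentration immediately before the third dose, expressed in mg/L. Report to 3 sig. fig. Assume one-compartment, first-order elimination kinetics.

C₀ per dose = Dose / Vd = 1650 / 288 = 5.729 mg/L
Fraction remaining after one interval: r = e^(−kτ) = e^(−0.07330 × 8.48) = 0.5371
Before dose 3, 2 doses have been given (aged 1τ, 2τ).
C_trough = C₀ × (r + r²) = 5.729 × (0.5371 + 0.2885) = 4.730 mg/L

4.73 mg/L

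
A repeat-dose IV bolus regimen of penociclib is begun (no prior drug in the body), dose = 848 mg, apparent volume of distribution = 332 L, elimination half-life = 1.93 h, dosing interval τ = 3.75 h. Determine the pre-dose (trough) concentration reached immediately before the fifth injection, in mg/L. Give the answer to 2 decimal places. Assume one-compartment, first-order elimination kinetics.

0.89 mg/L

C₀ per dose = Dose / Vd = 848 / 332 = 2.554 mg/L
k = ln2 / t½ = 0.693147 / 1.93 = 0.3591 h⁻¹
Fraction remaining after one interval: r = e^(−kτ) = e^(−0.3591 × 3.75) = 0.2601
Before dose 5, 4 doses have been given (aged 1τ, 2τ, 3τ, 4τ).
C_trough = C₀ × (r + r² + … + r^4) = C₀ × r(1−r^4)/(1−r)
        = 2.554 × 0.2601 × (1 − 0.004577) / (1 − 0.2601) = 0.8937 mg/L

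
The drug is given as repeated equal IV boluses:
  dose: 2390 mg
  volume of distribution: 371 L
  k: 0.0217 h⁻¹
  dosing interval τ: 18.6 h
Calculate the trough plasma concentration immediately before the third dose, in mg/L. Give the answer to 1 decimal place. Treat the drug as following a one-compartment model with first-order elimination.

C₀ per dose = Dose / Vd = 2390 / 371 = 6.442 mg/L
Fraction remaining after one interval: r = e^(−kτ) = e^(−0.02170 × 18.6) = 0.6679
Before dose 3, 2 doses have been given (aged 1τ, 2τ).
C_trough = C₀ × (r + r²) = 6.442 × (0.6679 + 0.4461) = 7.176 mg/L

7.2 mg/L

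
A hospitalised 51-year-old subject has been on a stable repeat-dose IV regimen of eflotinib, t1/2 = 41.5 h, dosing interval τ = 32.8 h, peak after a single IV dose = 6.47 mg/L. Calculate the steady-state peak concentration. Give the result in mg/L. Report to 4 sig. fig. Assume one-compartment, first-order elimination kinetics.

15.34 mg/L

k = ln2 / t½ = 0.693147 / 41.5 = 0.01670 h⁻¹
e^(−kτ) = e^(−0.01670 × 32.8) = 0.5782
Accumulation ratio R = 1 / (1 − e^(−kτ)) = 1 / (1 − 0.5782) = 2.371
Steady-state peak = C₀ × R = 6.47 × 2.371 = 15.34 mg/L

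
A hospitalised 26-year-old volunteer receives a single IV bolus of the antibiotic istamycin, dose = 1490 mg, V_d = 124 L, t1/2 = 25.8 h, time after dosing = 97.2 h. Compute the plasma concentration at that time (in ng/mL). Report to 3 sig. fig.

C₀ = Dose / Vd = 1490 / 124 = 12.02 mg/L
k = ln2 / t½ = 0.693147 / 25.8 = 0.02687 h⁻¹
C = C₀ · e^(−k·t) = 12.02 × e^(−0.02687 × 97.2)
  = 12.02 × 0.07340 = 0.8823 mg/L
Convert: 0.8823 mg/L × 1000 = 882.3 ng/mL

882 ng/mL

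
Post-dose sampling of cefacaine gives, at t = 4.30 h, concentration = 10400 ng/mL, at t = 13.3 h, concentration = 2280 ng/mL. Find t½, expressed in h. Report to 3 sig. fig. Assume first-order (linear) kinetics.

k = ln(C₁/C₂) / (t₂ − t₁) = ln(10400/2280) / (13.3 − 4.30)
  = 1.518 / 9.000 = 0.1687 h⁻¹
t½ = ln2 / k = 0.693147 / 0.1687 = 4.109 h

4.11 h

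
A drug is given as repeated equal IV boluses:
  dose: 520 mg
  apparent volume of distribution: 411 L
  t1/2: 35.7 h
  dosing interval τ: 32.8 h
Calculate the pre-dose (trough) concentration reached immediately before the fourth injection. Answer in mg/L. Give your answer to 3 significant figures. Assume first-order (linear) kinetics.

C₀ per dose = Dose / Vd = 520 / 411 = 1.265 mg/L
k = ln2 / t½ = 0.693147 / 35.7 = 0.01942 h⁻¹
Fraction remaining after one interval: r = e^(−kτ) = e^(−0.01942 × 32.8) = 0.5289
Before dose 4, 3 doses have been given (aged 1τ, 2τ, 3τ).
C_trough = C₀ × (r + r² + … + r^3) = C₀ × r(1−r^3)/(1−r)
        = 1.265 × 0.5289 × (1 − 0.1480) / (1 − 0.5289) = 1.210 mg/L

1.21 mg/L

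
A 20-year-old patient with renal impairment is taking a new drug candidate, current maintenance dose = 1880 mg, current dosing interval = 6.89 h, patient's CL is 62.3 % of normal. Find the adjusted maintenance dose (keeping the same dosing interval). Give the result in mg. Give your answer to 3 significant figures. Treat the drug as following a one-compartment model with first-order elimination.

To keep the same average steady-state level, dosing rate must scale with clearance.
CL ratio = 62.3 / 100 = 0.6230
New dose (same interval) = 1880 × 0.6230 = 1171 mg

1170 mg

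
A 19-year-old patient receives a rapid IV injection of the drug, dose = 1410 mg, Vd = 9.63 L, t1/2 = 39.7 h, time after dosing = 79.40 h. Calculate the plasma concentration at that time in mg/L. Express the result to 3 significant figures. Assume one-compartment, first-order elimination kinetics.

36.6 mg/L

C₀ = Dose / Vd = 1410 / 9.63 = 146.4 mg/L
k = ln2 / t½ = 0.693147 / 39.7 = 0.01746 h⁻¹
t / t½ = 79.40 / 39.7 = 2 half-lives
C = C₀ × (1/2)^2 = 146.4 × 0.2500 = 36.60 mg/L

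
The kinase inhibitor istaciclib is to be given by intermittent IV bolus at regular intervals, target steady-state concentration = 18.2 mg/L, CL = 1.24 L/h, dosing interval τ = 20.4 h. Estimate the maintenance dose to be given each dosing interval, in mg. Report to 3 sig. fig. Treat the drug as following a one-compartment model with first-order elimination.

460 mg

At steady state, Dose/τ = Css × CL.
Dose = Css × CL × τ = 18.2 × 1.240 × 20.4 = 460.4 mg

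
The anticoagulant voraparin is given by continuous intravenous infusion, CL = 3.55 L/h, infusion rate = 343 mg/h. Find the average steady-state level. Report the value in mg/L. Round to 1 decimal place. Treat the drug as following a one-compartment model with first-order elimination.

At steady state Css = R₀ / CL = 343 / 3.550 = 96.62 mg/L

96.6 mg/L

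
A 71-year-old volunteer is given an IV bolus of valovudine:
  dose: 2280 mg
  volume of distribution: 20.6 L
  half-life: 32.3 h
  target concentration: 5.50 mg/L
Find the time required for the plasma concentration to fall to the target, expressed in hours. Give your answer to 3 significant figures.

140 h

C₀ = Dose / Vd = 2280 / 20.6 = 110.7 mg/L
k = ln2 / t½ = 0.693147 / 32.3 = 0.02146 h⁻¹
t = ln(C₀ / C) / k = ln(110.7 / 5.50) / 0.02146
  = ln(20.13) / 0.02146 = 3.002 / 0.02146 = 139.9 h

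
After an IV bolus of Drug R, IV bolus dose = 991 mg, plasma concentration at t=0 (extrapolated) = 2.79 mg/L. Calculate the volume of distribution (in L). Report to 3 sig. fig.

Vd = Dose / C₀ = 991.0 / 2.79 = 355.2 L

355 L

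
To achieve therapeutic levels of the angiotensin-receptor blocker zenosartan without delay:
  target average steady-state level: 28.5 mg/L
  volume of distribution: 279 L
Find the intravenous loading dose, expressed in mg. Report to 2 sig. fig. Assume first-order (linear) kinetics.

LD = Css × Vd = 28.5 × 279 = 7952 mg

8000 mg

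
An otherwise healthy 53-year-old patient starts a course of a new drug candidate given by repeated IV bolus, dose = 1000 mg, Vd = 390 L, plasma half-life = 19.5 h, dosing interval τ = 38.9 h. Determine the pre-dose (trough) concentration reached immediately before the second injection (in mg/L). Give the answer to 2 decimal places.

0.64 mg/L

C₀ per dose = Dose / Vd = 1000 / 390 = 2.564 mg/L
k = ln2 / t½ = 0.693147 / 19.5 = 0.03555 h⁻¹
Fraction remaining after one interval: r = e^(−kτ) = e^(−0.03555 × 38.9) = 0.2509
Before dose 2, 1 dose has been given (aged 1τ).
C_trough = C₀ × r = 2.564 × 0.2509 = 0.6433 mg/L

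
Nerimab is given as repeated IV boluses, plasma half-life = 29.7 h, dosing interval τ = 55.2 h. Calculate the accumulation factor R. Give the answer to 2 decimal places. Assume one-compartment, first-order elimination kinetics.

1.38

k = ln2 / t½ = 0.693147 / 29.7 = 0.02334 h⁻¹
e^(−kτ) = e^(−0.02334 × 55.2) = 0.2757
Accumulation ratio R = 1 / (1 − e^(−kτ)) = 1 / (1 − 0.2757) = 1.381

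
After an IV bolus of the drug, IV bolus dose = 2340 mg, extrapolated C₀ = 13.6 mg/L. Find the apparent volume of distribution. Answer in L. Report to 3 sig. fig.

Vd = Dose / C₀ = 2340 / 13.6 = 172.1 L

172 L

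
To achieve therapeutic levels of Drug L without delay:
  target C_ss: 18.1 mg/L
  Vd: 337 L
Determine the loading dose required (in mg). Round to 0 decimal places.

LD = Css × Vd = 18.1 × 337 = 6100 mg

6100 mg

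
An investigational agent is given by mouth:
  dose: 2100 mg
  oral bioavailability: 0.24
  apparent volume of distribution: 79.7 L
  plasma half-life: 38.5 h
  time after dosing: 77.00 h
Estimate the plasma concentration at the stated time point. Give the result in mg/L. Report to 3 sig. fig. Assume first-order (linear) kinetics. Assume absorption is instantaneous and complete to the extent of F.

Amount reaching circulation = F × Dose = 0.24 × 2100 = 504.0 mg
C₀ = F·Dose / Vd = 504.0 / 79.7 = 6.324 mg/L
k = ln2 / t½ = 0.693147 / 38.5 = 0.01800 h⁻¹
t / t½ = 77.00 / 38.5 = 2 half-lives
C = C₀ × (1/2)^2 = 6.324 × 0.2500 = 1.581 mg/L

1.58 mg/L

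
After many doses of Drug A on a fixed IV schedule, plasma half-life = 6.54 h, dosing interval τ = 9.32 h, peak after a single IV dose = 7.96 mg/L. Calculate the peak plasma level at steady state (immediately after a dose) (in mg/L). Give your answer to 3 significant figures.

k = ln2 / t½ = 0.693147 / 6.54 = 0.1060 h⁻¹
e^(−kτ) = e^(−0.1060 × 9.32) = 0.3724
Accumulation ratio R = 1 / (1 − e^(−kτ)) = 1 / (1 − 0.3724) = 1.593
Steady-state peak = C₀ × R = 7.96 × 1.593 = 12.68 mg/L

12.7 mg/L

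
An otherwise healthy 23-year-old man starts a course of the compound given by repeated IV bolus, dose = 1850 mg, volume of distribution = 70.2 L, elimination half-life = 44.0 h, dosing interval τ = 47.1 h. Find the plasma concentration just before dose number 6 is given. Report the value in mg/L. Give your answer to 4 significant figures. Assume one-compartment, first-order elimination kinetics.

23.37 mg/L

C₀ per dose = Dose / Vd = 1850 / 70.2 = 26.35 mg/L
k = ln2 / t½ = 0.693147 / 44.0 = 0.01575 h⁻¹
Fraction remaining after one interval: r = e^(−kτ) = e^(−0.01575 × 47.1) = 0.4762
Before dose 6, 5 doses have been given (aged 1τ, 2τ, 3τ, 4τ, 5τ).
C_trough = C₀ × (r + r² + … + r^5) = C₀ × r(1−r^5)/(1−r)
        = 26.35 × 0.4762 × (1 − 0.02449) / (1 − 0.4762) = 23.37 mg/L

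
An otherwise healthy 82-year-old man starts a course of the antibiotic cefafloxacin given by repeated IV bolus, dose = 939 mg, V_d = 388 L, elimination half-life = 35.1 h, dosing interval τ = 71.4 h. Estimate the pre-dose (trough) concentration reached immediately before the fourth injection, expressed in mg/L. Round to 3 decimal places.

C₀ per dose = Dose / Vd = 939 / 388 = 2.420 mg/L
k = ln2 / t½ = 0.693147 / 35.1 = 0.01975 h⁻¹
Fraction remaining after one interval: r = e^(−kτ) = e^(−0.01975 × 71.4) = 0.2441
Before dose 4, 3 doses have been given (aged 1τ, 2τ, 3τ).
C_trough = C₀ × (r + r² + … + r^3) = C₀ × r(1−r^3)/(1−r)
        = 2.420 × 0.2441 × (1 − 0.01454) / (1 − 0.2441) = 0.7701 mg/L

0.770 mg/L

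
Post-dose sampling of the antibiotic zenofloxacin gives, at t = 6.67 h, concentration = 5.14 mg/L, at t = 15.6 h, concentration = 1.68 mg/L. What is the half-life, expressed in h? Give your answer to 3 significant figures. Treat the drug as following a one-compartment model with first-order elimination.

5.54 h

k = ln(C₁/C₂) / (t₂ − t₁) = ln(5.14/1.68) / (15.6 − 6.67)
  = 1.118 / 8.930 = 0.1252 h⁻¹
t½ = ln2 / k = 0.693147 / 0.1252 = 5.536 h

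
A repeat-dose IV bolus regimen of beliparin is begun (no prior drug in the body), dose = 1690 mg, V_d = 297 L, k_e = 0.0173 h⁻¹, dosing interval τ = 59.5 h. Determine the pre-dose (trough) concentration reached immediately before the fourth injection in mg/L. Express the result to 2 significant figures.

3.0 mg/L

C₀ per dose = Dose / Vd = 1690 / 297 = 5.690 mg/L
Fraction remaining after one interval: r = e^(−kτ) = e^(−0.01730 × 59.5) = 0.3572
Before dose 4, 3 doses have been given (aged 1τ, 2τ, 3τ).
C_trough = C₀ × (r + r² + … + r^3) = C₀ × r(1−r^3)/(1−r)
        = 5.690 × 0.3572 × (1 − 0.04558) / (1 − 0.3572) = 3.018 mg/L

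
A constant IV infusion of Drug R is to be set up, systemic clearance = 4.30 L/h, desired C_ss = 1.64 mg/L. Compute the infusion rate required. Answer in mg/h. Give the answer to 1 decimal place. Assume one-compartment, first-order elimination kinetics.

At steady state, infusion rate R₀ = Css × CL = 1.64 × 4.300 = 7.052 mg/h

7.1 mg/h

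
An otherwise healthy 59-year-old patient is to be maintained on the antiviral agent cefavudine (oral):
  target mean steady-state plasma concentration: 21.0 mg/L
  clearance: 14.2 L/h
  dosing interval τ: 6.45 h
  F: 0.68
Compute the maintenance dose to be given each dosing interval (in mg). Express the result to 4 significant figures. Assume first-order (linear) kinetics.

At steady state, F × (Dose/τ) = Css × CL.
Dose = Css × CL × τ / F = 21.0 × 14.20 × 6.45 / 0.68 = 2829 mg

2829 mg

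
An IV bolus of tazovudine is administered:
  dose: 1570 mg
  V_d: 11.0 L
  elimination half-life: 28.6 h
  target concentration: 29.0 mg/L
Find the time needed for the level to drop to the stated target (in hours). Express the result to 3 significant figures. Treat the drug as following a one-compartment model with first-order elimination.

C₀ = Dose / Vd = 1570 / 11.0 = 142.7 mg/L
k = ln2 / t½ = 0.693147 / 28.6 = 0.02424 h⁻¹
t = ln(C₀ / C) / k = ln(142.7 / 29.0) / 0.02424
  = ln(4.921) / 0.02424 = 1.594 / 0.02424 = 65.76 h

65.8 h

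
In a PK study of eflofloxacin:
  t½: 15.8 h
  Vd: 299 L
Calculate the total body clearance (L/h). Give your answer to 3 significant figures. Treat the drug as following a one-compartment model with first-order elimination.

k = ln2 / t½ = 0.693147 / 15.8 = 0.04387 h⁻¹
CL = k × Vd = 0.04387 × 299 = 13.12 L/h

13.1 L/h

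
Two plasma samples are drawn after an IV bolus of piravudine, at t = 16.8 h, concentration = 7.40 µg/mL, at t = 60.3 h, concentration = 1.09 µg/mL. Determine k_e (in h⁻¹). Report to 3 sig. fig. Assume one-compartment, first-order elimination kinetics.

0.0440 h⁻¹

k = ln(C₁/C₂) / (t₂ − t₁) = ln(7.40/1.09) / (60.3 − 16.8)
  = 1.915 / 43.50 = 0.04402 h⁻¹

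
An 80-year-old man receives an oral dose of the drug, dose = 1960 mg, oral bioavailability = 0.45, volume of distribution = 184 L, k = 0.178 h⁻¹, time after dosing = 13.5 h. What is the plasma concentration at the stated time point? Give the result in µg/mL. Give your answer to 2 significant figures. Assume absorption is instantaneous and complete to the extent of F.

Amount reaching circulation = F × Dose = 0.45 × 1960 = 882.0 mg
C₀ = F·Dose / Vd = 882.0 / 184 = 4.793 mg/L
C = C₀ · e^(−k·t) = 4.793 × e^(−0.1780 × 13.5)
  = 4.793 × 0.09045 = 0.4335 mg/L
(0.4335 mg/L = 0.4335 µg/mL)

0.43 µg/mL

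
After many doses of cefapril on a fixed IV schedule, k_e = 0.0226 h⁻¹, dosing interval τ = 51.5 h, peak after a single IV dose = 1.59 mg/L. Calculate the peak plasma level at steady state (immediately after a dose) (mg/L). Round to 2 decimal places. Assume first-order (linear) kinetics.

2.31 mg/L

e^(−kτ) = e^(−0.02260 × 51.5) = 0.3123
Accumulation ratio R = 1 / (1 − e^(−kτ)) = 1 / (1 − 0.3123) = 1.454
Steady-state peak = C₀ × R = 1.59 × 1.454 = 2.312 mg/L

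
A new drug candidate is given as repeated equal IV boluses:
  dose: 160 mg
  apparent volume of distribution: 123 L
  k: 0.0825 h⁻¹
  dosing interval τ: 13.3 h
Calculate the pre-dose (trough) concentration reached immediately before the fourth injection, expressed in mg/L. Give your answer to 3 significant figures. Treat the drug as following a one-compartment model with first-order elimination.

C₀ per dose = Dose / Vd = 160 / 123 = 1.301 mg/L
Fraction remaining after one interval: r = e^(−kτ) = e^(−0.08250 × 13.3) = 0.3338
Before dose 4, 3 doses have been given (aged 1τ, 2τ, 3τ).
C_trough = C₀ × (r + r² + … + r^3) = C₀ × r(1−r^3)/(1−r)
        = 1.301 × 0.3338 × (1 − 0.03719) / (1 − 0.3338) = 0.6276 mg/L

0.628 mg/L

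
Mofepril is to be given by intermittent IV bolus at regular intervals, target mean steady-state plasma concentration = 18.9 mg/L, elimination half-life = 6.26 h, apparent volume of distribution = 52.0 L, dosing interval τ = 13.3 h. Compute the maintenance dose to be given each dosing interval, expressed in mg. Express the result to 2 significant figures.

k = ln2 / t½ = 0.693147 / 6.26 = 0.1107 h⁻¹
CL = k × Vd = 0.1107 × 52.0 = 5.756 L/h
At steady state, Dose/τ = Css × CL.
Dose = Css × CL × τ = 18.9 × 5.756 × 13.3 = 1447 mg

1400 mg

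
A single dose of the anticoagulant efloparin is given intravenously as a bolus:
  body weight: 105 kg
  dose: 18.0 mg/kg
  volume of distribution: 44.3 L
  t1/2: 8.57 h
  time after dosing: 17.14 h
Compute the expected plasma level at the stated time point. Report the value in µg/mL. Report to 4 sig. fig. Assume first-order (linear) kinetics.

Total dose = 18.0 × 105 = 1890 mg
C₀ = Dose / Vd = 1890 / 44.3 = 42.66 mg/L
k = ln2 / t½ = 0.693147 / 8.57 = 0.08088 h⁻¹
t / t½ = 17.14 / 8.57 = 2 half-lives
C = C₀ × (1/2)^2 = 42.66 × 0.2500 = 10.67 mg/L
(10.67 mg/L = 10.67 µg/mL)

10.67 µg/mL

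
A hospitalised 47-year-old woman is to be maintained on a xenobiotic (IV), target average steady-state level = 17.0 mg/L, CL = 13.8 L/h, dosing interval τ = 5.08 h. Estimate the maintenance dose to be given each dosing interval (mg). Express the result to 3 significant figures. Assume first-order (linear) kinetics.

1190 mg

At steady state, Dose/τ = Css × CL.
Dose = Css × CL × τ = 17.0 × 13.80 × 5.08 = 1192 mg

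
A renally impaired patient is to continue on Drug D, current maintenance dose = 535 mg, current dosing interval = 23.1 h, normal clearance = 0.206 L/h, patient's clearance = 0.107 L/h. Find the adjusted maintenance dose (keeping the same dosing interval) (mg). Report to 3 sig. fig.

278 mg

To keep the same average steady-state level, dosing rate must scale with clearance.
CL ratio = 0.107 / 0.206 = 0.5194
New dose (same interval) = 535 × 0.5194 = 277.9 mg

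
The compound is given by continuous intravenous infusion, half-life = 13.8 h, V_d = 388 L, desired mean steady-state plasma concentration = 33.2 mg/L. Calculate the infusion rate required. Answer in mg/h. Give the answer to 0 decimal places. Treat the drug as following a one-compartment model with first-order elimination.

647 mg/h

k = ln2 / t½ = 0.693147 / 13.8 = 0.05023 h⁻¹
CL = k × Vd = 0.05023 × 388 = 19.49 L/h
At steady state, infusion rate R₀ = Css × CL = 33.2 × 19.49 = 647.1 mg/h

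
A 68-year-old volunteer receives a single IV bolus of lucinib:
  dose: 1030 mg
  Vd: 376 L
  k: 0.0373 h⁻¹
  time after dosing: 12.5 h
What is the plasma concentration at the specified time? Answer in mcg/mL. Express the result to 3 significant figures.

C₀ = Dose / Vd = 1030 / 376 = 2.739 mg/L
C = C₀ · e^(−k·t) = 2.739 × e^(−0.03730 × 12.5)
  = 2.739 × 0.6274 = 1.718 mg/L
(1.718 mg/L = 1.718 mcg/mL)

1.72 mcg/mL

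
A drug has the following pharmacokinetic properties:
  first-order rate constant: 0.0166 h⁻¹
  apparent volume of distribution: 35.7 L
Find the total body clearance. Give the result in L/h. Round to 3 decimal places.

0.593 L/h

CL = k × Vd = 0.0166 × 35.7 = 0.5926 L/h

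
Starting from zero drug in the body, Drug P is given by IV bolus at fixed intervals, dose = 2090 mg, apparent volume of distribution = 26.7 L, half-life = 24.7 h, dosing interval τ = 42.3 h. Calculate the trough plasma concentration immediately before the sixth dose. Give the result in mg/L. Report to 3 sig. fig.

34.3 mg/L

C₀ per dose = Dose / Vd = 2090 / 26.7 = 78.28 mg/L
k = ln2 / t½ = 0.693147 / 24.7 = 0.02806 h⁻¹
Fraction remaining after one interval: r = e^(−kτ) = e^(−0.02806 × 42.3) = 0.3052
Before dose 6, 5 doses have been given (aged 1τ, 2τ, 3τ, 4τ, 5τ).
C_trough = C₀ × (r + r² + … + r^5) = C₀ × r(1−r^5)/(1−r)
        = 78.28 × 0.3052 × (1 − 0.002648) / (1 − 0.3052) = 34.29 mg/L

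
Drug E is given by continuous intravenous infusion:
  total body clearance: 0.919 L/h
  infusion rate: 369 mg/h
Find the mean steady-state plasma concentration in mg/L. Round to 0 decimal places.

At steady state Css = R₀ / CL = 369 / 0.9190 = 401.5 mg/L

402 mg/L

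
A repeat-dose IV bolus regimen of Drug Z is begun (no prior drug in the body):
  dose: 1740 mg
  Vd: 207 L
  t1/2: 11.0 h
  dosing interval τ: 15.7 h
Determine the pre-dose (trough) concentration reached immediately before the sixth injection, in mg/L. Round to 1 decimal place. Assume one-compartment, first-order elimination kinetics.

4.9 mg/L

C₀ per dose = Dose / Vd = 1740 / 207 = 8.406 mg/L
k = ln2 / t½ = 0.693147 / 11.0 = 0.06301 h⁻¹
Fraction remaining after one interval: r = e^(−kτ) = e^(−0.06301 × 15.7) = 0.3719
Before dose 6, 5 doses have been given (aged 1τ, 2τ, 3τ, 4τ, 5τ).
C_trough = C₀ × (r + r² + … + r^5) = C₀ × r(1−r^5)/(1−r)
        = 8.406 × 0.3719 × (1 − 0.007114) / (1 − 0.3719) = 4.942 mg/L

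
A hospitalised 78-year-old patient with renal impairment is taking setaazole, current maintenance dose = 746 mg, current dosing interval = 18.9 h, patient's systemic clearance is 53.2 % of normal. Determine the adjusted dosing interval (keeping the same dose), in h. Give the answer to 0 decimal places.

To keep the same average steady-state level, dosing rate must scale with clearance.
CL ratio = 53.2 / 100 = 0.5320
New interval (same dose) = 18.9 / 0.5320 = 35.53 h

36 h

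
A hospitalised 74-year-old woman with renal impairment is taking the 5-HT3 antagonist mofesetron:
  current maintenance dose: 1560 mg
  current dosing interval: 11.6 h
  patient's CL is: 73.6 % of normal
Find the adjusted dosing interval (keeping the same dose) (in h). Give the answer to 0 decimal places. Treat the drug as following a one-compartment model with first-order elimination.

To keep the same average steady-state level, dosing rate must scale with clearance.
CL ratio = 73.6 / 100 = 0.7360
New interval (same dose) = 11.6 / 0.7360 = 15.76 h

16 h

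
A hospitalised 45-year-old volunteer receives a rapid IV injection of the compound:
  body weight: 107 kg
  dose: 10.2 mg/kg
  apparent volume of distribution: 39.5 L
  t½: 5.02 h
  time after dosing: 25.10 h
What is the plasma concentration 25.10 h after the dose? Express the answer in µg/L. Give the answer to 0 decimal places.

863 µg/L

Total dose = 10.2 × 107 = 1091 mg
C₀ = Dose / Vd = 1091 / 39.5 = 27.62 mg/L
k = ln2 / t½ = 0.693147 / 5.02 = 0.1381 h⁻¹
t / t½ = 25.10 / 5.02 = 5 half-lives
C = C₀ × (1/2)^5 = 27.62 × 0.03125 = 0.8631 mg/L
Convert: 0.8631 mg/L × 1000 = 863.1 µg/L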